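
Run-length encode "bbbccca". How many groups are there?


Input: bbbccca
Scanning for consecutive runs:
  Group 1: 'b' x 3 (positions 0-2)
  Group 2: 'c' x 3 (positions 3-5)
  Group 3: 'a' x 1 (positions 6-6)
Total groups: 3

3


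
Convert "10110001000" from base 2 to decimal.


Input: "10110001000" in base 2
Positional expansion:
  Digit '1' (value 1) x 2^10 = 1024
  Digit '0' (value 0) x 2^9 = 0
  Digit '1' (value 1) x 2^8 = 256
  Digit '1' (value 1) x 2^7 = 128
  Digit '0' (value 0) x 2^6 = 0
  Digit '0' (value 0) x 2^5 = 0
  Digit '0' (value 0) x 2^4 = 0
  Digit '1' (value 1) x 2^3 = 8
  Digit '0' (value 0) x 2^2 = 0
  Digit '0' (value 0) x 2^1 = 0
  Digit '0' (value 0) x 2^0 = 0
Sum = 1416

1416


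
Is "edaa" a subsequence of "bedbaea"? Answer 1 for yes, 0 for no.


Check if "edaa" is a subsequence of "bedbaea"
Greedy scan:
  Position 0 ('b'): no match needed
  Position 1 ('e'): matches sub[0] = 'e'
  Position 2 ('d'): matches sub[1] = 'd'
  Position 3 ('b'): no match needed
  Position 4 ('a'): matches sub[2] = 'a'
  Position 5 ('e'): no match needed
  Position 6 ('a'): matches sub[3] = 'a'
All 4 characters matched => is a subsequence

1


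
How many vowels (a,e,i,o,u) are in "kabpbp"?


Input: kabpbp
Checking each character:
  'k' at position 0: consonant
  'a' at position 1: vowel (running total: 1)
  'b' at position 2: consonant
  'p' at position 3: consonant
  'b' at position 4: consonant
  'p' at position 5: consonant
Total vowels: 1

1


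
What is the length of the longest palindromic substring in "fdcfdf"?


Input: "fdcfdf"
Checking substrings for palindromes:
  [3:6] "fdf" (len 3) => palindrome
Longest palindromic substring: "fdf" with length 3

3


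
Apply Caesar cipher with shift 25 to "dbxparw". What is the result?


Caesar cipher: shift "dbxparw" by 25
  'd' (pos 3) + 25 = pos 2 = 'c'
  'b' (pos 1) + 25 = pos 0 = 'a'
  'x' (pos 23) + 25 = pos 22 = 'w'
  'p' (pos 15) + 25 = pos 14 = 'o'
  'a' (pos 0) + 25 = pos 25 = 'z'
  'r' (pos 17) + 25 = pos 16 = 'q'
  'w' (pos 22) + 25 = pos 21 = 'v'
Result: cawozqv

cawozqv


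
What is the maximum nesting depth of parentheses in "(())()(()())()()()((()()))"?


Input: "(())()(()())()()()((()()))"
Tracking depth:
  Position 0 '(': depth becomes 1
  Position 1 '(': depth becomes 2
  Position 2 ')': depth becomes 1
  Position 3 ')': depth becomes 0
  Position 4 '(': depth becomes 1
  Position 5 ')': depth becomes 0
  Position 6 '(': depth becomes 1
  Position 7 '(': depth becomes 2
  Position 8 ')': depth becomes 1
  Position 9 '(': depth becomes 2
  Position 10 ')': depth becomes 1
  Position 11 ')': depth becomes 0
  Position 12 '(': depth becomes 1
  Position 13 ')': depth becomes 0
  Position 14 '(': depth becomes 1
  Position 15 ')': depth becomes 0
  Position 16 '(': depth becomes 1
  Position 17 ')': depth becomes 0
  Position 18 '(': depth becomes 1
  Position 19 '(': depth becomes 2
  Position 20 '(': depth becomes 3
  Position 21 ')': depth becomes 2
  Position 22 '(': depth becomes 3
  Position 23 ')': depth becomes 2
  Position 24 ')': depth becomes 1
  Position 25 ')': depth becomes 0
Maximum depth reached: 3

3


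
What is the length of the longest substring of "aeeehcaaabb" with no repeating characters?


Input: "aeeehcaaabb"
Sliding window (track last position of each char):
  Position 0 ('a'): window [0,0] length 1 -- new best
  Position 1 ('e'): window [0,1] length 2 -- new best
  Position 2 ('e'): repeat (last at 1), move window start to 2
  Position 2 ('e'): window [2,2] length 1
  Position 3 ('e'): repeat (last at 2), move window start to 3
  Position 3 ('e'): window [3,3] length 1
  Position 4 ('h'): window [3,4] length 2
  Position 5 ('c'): window [3,5] length 3 -- new best
  Position 6 ('a'): window [3,6] length 4 -- new best
  Position 7 ('a'): repeat (last at 6), move window start to 7
  Position 7 ('a'): window [7,7] length 1
  Position 8 ('a'): repeat (last at 7), move window start to 8
  Position 8 ('a'): window [8,8] length 1
  Position 9 ('b'): window [8,9] length 2
  Position 10 ('b'): repeat (last at 9), move window start to 10
  Position 10 ('b'): window [10,10] length 1
Longest substring with no repeats: "ehca" with length 4

4


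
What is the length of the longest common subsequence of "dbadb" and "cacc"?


LCS of "dbadb" and "cacc"
DP table:
           c    a    c    c
      0    0    0    0    0
  d   0    0    0    0    0
  b   0    0    0    0    0
  a   0    0    1    1    1
  d   0    0    1    1    1
  b   0    0    1    1    1
LCS length = dp[5][4] = 1

1


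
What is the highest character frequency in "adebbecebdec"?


Input: adebbecebdec
Character counts:
  'a': 1
  'b': 3
  'c': 2
  'd': 2
  'e': 4
Maximum frequency: 4

4


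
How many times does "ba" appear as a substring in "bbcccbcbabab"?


Searching for "ba" in "bbcccbcbabab"
Scanning each position:
  Position 0: "bb" => no
  Position 1: "bc" => no
  Position 2: "cc" => no
  Position 3: "cc" => no
  Position 4: "cb" => no
  Position 5: "bc" => no
  Position 6: "cb" => no
  Position 7: "ba" => MATCH
  Position 8: "ab" => no
  Position 9: "ba" => MATCH
  Position 10: "ab" => no
Total occurrences: 2

2


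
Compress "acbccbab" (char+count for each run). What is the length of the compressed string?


Input: acbccbab
Runs:
  'a' x 1 => "a1"
  'c' x 1 => "c1"
  'b' x 1 => "b1"
  'c' x 2 => "c2"
  'b' x 1 => "b1"
  'a' x 1 => "a1"
  'b' x 1 => "b1"
Compressed: "a1c1b1c2b1a1b1"
Compressed length: 14

14


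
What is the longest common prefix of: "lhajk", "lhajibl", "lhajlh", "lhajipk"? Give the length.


Words: lhajk, lhajibl, lhajlh, lhajipk
  Position 0: all 'l' => match
  Position 1: all 'h' => match
  Position 2: all 'a' => match
  Position 3: all 'j' => match
  Position 4: ('k', 'i', 'l', 'i') => mismatch, stop
LCP = "lhaj" (length 4)

4


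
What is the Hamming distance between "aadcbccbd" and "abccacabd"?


Comparing "aadcbccbd" and "abccacabd" position by position:
  Position 0: 'a' vs 'a' => same
  Position 1: 'a' vs 'b' => differ
  Position 2: 'd' vs 'c' => differ
  Position 3: 'c' vs 'c' => same
  Position 4: 'b' vs 'a' => differ
  Position 5: 'c' vs 'c' => same
  Position 6: 'c' vs 'a' => differ
  Position 7: 'b' vs 'b' => same
  Position 8: 'd' vs 'd' => same
Total differences (Hamming distance): 4

4


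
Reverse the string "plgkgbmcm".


Input: plgkgbmcm
Reading characters right to left:
  Position 8: 'm'
  Position 7: 'c'
  Position 6: 'm'
  Position 5: 'b'
  Position 4: 'g'
  Position 3: 'k'
  Position 2: 'g'
  Position 1: 'l'
  Position 0: 'p'
Reversed: mcmbgkglp

mcmbgkglp


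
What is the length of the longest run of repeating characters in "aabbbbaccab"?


Input: "aabbbbaccab"
Scanning for longest run:
  Position 1 ('a'): continues run of 'a', length=2
  Position 2 ('b'): new char, reset run to 1
  Position 3 ('b'): continues run of 'b', length=2
  Position 4 ('b'): continues run of 'b', length=3
  Position 5 ('b'): continues run of 'b', length=4
  Position 6 ('a'): new char, reset run to 1
  Position 7 ('c'): new char, reset run to 1
  Position 8 ('c'): continues run of 'c', length=2
  Position 9 ('a'): new char, reset run to 1
  Position 10 ('b'): new char, reset run to 1
Longest run: 'b' with length 4

4


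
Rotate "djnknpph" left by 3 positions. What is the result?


Input: "djnknpph", rotate left by 3
First 3 characters: "djn"
Remaining characters: "knpph"
Concatenate remaining + first: "knpph" + "djn" = "knpphdjn"

knpphdjn


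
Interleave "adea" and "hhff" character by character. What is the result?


Interleaving "adea" and "hhff":
  Position 0: 'a' from first, 'h' from second => "ah"
  Position 1: 'd' from first, 'h' from second => "dh"
  Position 2: 'e' from first, 'f' from second => "ef"
  Position 3: 'a' from first, 'f' from second => "af"
Result: ahdhefaf

ahdhefaf


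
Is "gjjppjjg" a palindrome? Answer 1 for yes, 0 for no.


Input: gjjppjjg
Reversed: gjjppjjg
  Compare pos 0 ('g') with pos 7 ('g'): match
  Compare pos 1 ('j') with pos 6 ('j'): match
  Compare pos 2 ('j') with pos 5 ('j'): match
  Compare pos 3 ('p') with pos 4 ('p'): match
Result: palindrome

1


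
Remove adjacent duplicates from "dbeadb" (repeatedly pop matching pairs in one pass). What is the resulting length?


Input: dbeadb
Stack-based adjacent duplicate removal:
  Read 'd': push. Stack: d
  Read 'b': push. Stack: db
  Read 'e': push. Stack: dbe
  Read 'a': push. Stack: dbea
  Read 'd': push. Stack: dbead
  Read 'b': push. Stack: dbeadb
Final stack: "dbeadb" (length 6)

6


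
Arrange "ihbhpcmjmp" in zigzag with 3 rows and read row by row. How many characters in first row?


Zigzag "ihbhpcmjmp" into 3 rows:
Placing characters:
  'i' => row 0
  'h' => row 1
  'b' => row 2
  'h' => row 1
  'p' => row 0
  'c' => row 1
  'm' => row 2
  'j' => row 1
  'm' => row 0
  'p' => row 1
Rows:
  Row 0: "ipm"
  Row 1: "hhcjp"
  Row 2: "bm"
First row length: 3

3


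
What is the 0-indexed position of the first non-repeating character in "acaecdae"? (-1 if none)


Input: acaecdae
Character frequencies:
  'a': 3
  'c': 2
  'd': 1
  'e': 2
Scanning left to right for freq == 1:
  Position 0 ('a'): freq=3, skip
  Position 1 ('c'): freq=2, skip
  Position 2 ('a'): freq=3, skip
  Position 3 ('e'): freq=2, skip
  Position 4 ('c'): freq=2, skip
  Position 5 ('d'): unique! => answer = 5

5


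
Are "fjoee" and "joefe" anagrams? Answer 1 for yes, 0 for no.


Strings: "fjoee", "joefe"
Sorted first:  eefjo
Sorted second: eefjo
Sorted forms match => anagrams

1


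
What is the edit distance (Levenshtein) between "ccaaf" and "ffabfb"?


Computing edit distance: "ccaaf" -> "ffabfb"
DP table:
           f    f    a    b    f    b
      0    1    2    3    4    5    6
  c   1    1    2    3    4    5    6
  c   2    2    2    3    4    5    6
  a   3    3    3    2    3    4    5
  a   4    4    4    3    3    4    5
  f   5    4    4    4    4    3    4
Edit distance = dp[5][6] = 4

4


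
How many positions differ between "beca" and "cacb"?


Comparing "beca" and "cacb" position by position:
  Position 0: 'b' vs 'c' => DIFFER
  Position 1: 'e' vs 'a' => DIFFER
  Position 2: 'c' vs 'c' => same
  Position 3: 'a' vs 'b' => DIFFER
Positions that differ: 3

3


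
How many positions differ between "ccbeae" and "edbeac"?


Comparing "ccbeae" and "edbeac" position by position:
  Position 0: 'c' vs 'e' => DIFFER
  Position 1: 'c' vs 'd' => DIFFER
  Position 2: 'b' vs 'b' => same
  Position 3: 'e' vs 'e' => same
  Position 4: 'a' vs 'a' => same
  Position 5: 'e' vs 'c' => DIFFER
Positions that differ: 3

3


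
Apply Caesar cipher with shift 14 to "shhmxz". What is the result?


Caesar cipher: shift "shhmxz" by 14
  's' (pos 18) + 14 = pos 6 = 'g'
  'h' (pos 7) + 14 = pos 21 = 'v'
  'h' (pos 7) + 14 = pos 21 = 'v'
  'm' (pos 12) + 14 = pos 0 = 'a'
  'x' (pos 23) + 14 = pos 11 = 'l'
  'z' (pos 25) + 14 = pos 13 = 'n'
Result: gvvaln

gvvaln


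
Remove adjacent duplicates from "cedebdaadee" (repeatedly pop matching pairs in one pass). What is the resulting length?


Input: cedebdaadee
Stack-based adjacent duplicate removal:
  Read 'c': push. Stack: c
  Read 'e': push. Stack: ce
  Read 'd': push. Stack: ced
  Read 'e': push. Stack: cede
  Read 'b': push. Stack: cedeb
  Read 'd': push. Stack: cedebd
  Read 'a': push. Stack: cedebda
  Read 'a': matches stack top 'a' => pop. Stack: cedebd
  Read 'd': matches stack top 'd' => pop. Stack: cedeb
  Read 'e': push. Stack: cedebe
  Read 'e': matches stack top 'e' => pop. Stack: cedeb
Final stack: "cedeb" (length 5)

5


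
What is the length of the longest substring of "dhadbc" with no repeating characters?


Input: "dhadbc"
Sliding window (track last position of each char):
  Position 0 ('d'): window [0,0] length 1 -- new best
  Position 1 ('h'): window [0,1] length 2 -- new best
  Position 2 ('a'): window [0,2] length 3 -- new best
  Position 3 ('d'): repeat (last at 0), move window start to 1
  Position 3 ('d'): window [1,3] length 3
  Position 4 ('b'): window [1,4] length 4 -- new best
  Position 5 ('c'): window [1,5] length 5 -- new best
Longest substring with no repeats: "hadbc" with length 5

5


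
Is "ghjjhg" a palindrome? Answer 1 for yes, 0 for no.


Input: ghjjhg
Reversed: ghjjhg
  Compare pos 0 ('g') with pos 5 ('g'): match
  Compare pos 1 ('h') with pos 4 ('h'): match
  Compare pos 2 ('j') with pos 3 ('j'): match
Result: palindrome

1


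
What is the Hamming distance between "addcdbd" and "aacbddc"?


Comparing "addcdbd" and "aacbddc" position by position:
  Position 0: 'a' vs 'a' => same
  Position 1: 'd' vs 'a' => differ
  Position 2: 'd' vs 'c' => differ
  Position 3: 'c' vs 'b' => differ
  Position 4: 'd' vs 'd' => same
  Position 5: 'b' vs 'd' => differ
  Position 6: 'd' vs 'c' => differ
Total differences (Hamming distance): 5

5


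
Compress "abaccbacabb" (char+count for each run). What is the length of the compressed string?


Input: abaccbacabb
Runs:
  'a' x 1 => "a1"
  'b' x 1 => "b1"
  'a' x 1 => "a1"
  'c' x 2 => "c2"
  'b' x 1 => "b1"
  'a' x 1 => "a1"
  'c' x 1 => "c1"
  'a' x 1 => "a1"
  'b' x 2 => "b2"
Compressed: "a1b1a1c2b1a1c1a1b2"
Compressed length: 18

18


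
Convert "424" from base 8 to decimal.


Input: "424" in base 8
Positional expansion:
  Digit '4' (value 4) x 8^2 = 256
  Digit '2' (value 2) x 8^1 = 16
  Digit '4' (value 4) x 8^0 = 4
Sum = 276

276


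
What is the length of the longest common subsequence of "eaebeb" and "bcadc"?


LCS of "eaebeb" and "bcadc"
DP table:
           b    c    a    d    c
      0    0    0    0    0    0
  e   0    0    0    0    0    0
  a   0    0    0    1    1    1
  e   0    0    0    1    1    1
  b   0    1    1    1    1    1
  e   0    1    1    1    1    1
  b   0    1    1    1    1    1
LCS length = dp[6][5] = 1

1


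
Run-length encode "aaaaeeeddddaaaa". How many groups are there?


Input: aaaaeeeddddaaaa
Scanning for consecutive runs:
  Group 1: 'a' x 4 (positions 0-3)
  Group 2: 'e' x 3 (positions 4-6)
  Group 3: 'd' x 4 (positions 7-10)
  Group 4: 'a' x 4 (positions 11-14)
Total groups: 4

4


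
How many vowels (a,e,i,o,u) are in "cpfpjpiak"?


Input: cpfpjpiak
Checking each character:
  'c' at position 0: consonant
  'p' at position 1: consonant
  'f' at position 2: consonant
  'p' at position 3: consonant
  'j' at position 4: consonant
  'p' at position 5: consonant
  'i' at position 6: vowel (running total: 1)
  'a' at position 7: vowel (running total: 2)
  'k' at position 8: consonant
Total vowels: 2

2


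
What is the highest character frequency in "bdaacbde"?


Input: bdaacbde
Character counts:
  'a': 2
  'b': 2
  'c': 1
  'd': 2
  'e': 1
Maximum frequency: 2

2


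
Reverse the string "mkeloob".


Input: mkeloob
Reading characters right to left:
  Position 6: 'b'
  Position 5: 'o'
  Position 4: 'o'
  Position 3: 'l'
  Position 2: 'e'
  Position 1: 'k'
  Position 0: 'm'
Reversed: boolekm

boolekm


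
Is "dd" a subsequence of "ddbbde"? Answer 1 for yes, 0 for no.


Check if "dd" is a subsequence of "ddbbde"
Greedy scan:
  Position 0 ('d'): matches sub[0] = 'd'
  Position 1 ('d'): matches sub[1] = 'd'
  Position 2 ('b'): no match needed
  Position 3 ('b'): no match needed
  Position 4 ('d'): no match needed
  Position 5 ('e'): no match needed
All 2 characters matched => is a subsequence

1


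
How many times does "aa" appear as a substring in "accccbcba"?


Searching for "aa" in "accccbcba"
Scanning each position:
  Position 0: "ac" => no
  Position 1: "cc" => no
  Position 2: "cc" => no
  Position 3: "cc" => no
  Position 4: "cb" => no
  Position 5: "bc" => no
  Position 6: "cb" => no
  Position 7: "ba" => no
Total occurrences: 0

0


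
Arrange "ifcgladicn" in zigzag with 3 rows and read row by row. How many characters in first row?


Zigzag "ifcgladicn" into 3 rows:
Placing characters:
  'i' => row 0
  'f' => row 1
  'c' => row 2
  'g' => row 1
  'l' => row 0
  'a' => row 1
  'd' => row 2
  'i' => row 1
  'c' => row 0
  'n' => row 1
Rows:
  Row 0: "ilc"
  Row 1: "fgain"
  Row 2: "cd"
First row length: 3

3


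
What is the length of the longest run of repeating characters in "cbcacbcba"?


Input: "cbcacbcba"
Scanning for longest run:
  Position 1 ('b'): new char, reset run to 1
  Position 2 ('c'): new char, reset run to 1
  Position 3 ('a'): new char, reset run to 1
  Position 4 ('c'): new char, reset run to 1
  Position 5 ('b'): new char, reset run to 1
  Position 6 ('c'): new char, reset run to 1
  Position 7 ('b'): new char, reset run to 1
  Position 8 ('a'): new char, reset run to 1
Longest run: 'c' with length 1

1


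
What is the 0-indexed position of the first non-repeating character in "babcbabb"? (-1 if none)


Input: babcbabb
Character frequencies:
  'a': 2
  'b': 5
  'c': 1
Scanning left to right for freq == 1:
  Position 0 ('b'): freq=5, skip
  Position 1 ('a'): freq=2, skip
  Position 2 ('b'): freq=5, skip
  Position 3 ('c'): unique! => answer = 3

3


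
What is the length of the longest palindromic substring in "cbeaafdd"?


Input: "cbeaafdd"
Checking substrings for palindromes:
  [3:5] "aa" (len 2) => palindrome
  [6:8] "dd" (len 2) => palindrome
Longest palindromic substring: "aa" with length 2

2


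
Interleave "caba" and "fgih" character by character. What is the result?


Interleaving "caba" and "fgih":
  Position 0: 'c' from first, 'f' from second => "cf"
  Position 1: 'a' from first, 'g' from second => "ag"
  Position 2: 'b' from first, 'i' from second => "bi"
  Position 3: 'a' from first, 'h' from second => "ah"
Result: cfagbiah

cfagbiah


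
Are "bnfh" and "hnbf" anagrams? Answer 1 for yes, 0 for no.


Strings: "bnfh", "hnbf"
Sorted first:  bfhn
Sorted second: bfhn
Sorted forms match => anagrams

1


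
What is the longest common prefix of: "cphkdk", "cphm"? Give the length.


Words: cphkdk, cphm
  Position 0: all 'c' => match
  Position 1: all 'p' => match
  Position 2: all 'h' => match
  Position 3: ('k', 'm') => mismatch, stop
LCP = "cph" (length 3)

3


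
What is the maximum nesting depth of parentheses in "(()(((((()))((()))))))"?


Input: "(()(((((()))((()))))))"
Tracking depth:
  Position 0 '(': depth becomes 1
  Position 1 '(': depth becomes 2
  Position 2 ')': depth becomes 1
  Position 3 '(': depth becomes 2
  Position 4 '(': depth becomes 3
  Position 5 '(': depth becomes 4
  Position 6 '(': depth becomes 5
  Position 7 '(': depth becomes 6
  Position 8 '(': depth becomes 7
  Position 9 ')': depth becomes 6
  Position 10 ')': depth becomes 5
  Position 11 ')': depth becomes 4
  Position 12 '(': depth becomes 5
  Position 13 '(': depth becomes 6
  Position 14 '(': depth becomes 7
  Position 15 ')': depth becomes 6
  Position 16 ')': depth becomes 5
  Position 17 ')': depth becomes 4
  Position 18 ')': depth becomes 3
  Position 19 ')': depth becomes 2
  Position 20 ')': depth becomes 1
  Position 21 ')': depth becomes 0
Maximum depth reached: 7

7


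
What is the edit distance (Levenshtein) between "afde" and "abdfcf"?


Computing edit distance: "afde" -> "abdfcf"
DP table:
           a    b    d    f    c    f
      0    1    2    3    4    5    6
  a   1    0    1    2    3    4    5
  f   2    1    1    2    2    3    4
  d   3    2    2    1    2    3    4
  e   4    3    3    2    2    3    4
Edit distance = dp[4][6] = 4

4


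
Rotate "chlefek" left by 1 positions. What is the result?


Input: "chlefek", rotate left by 1
First 1 characters: "c"
Remaining characters: "hlefek"
Concatenate remaining + first: "hlefek" + "c" = "hlefekc"

hlefekc


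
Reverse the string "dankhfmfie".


Input: dankhfmfie
Reading characters right to left:
  Position 9: 'e'
  Position 8: 'i'
  Position 7: 'f'
  Position 6: 'm'
  Position 5: 'f'
  Position 4: 'h'
  Position 3: 'k'
  Position 2: 'n'
  Position 1: 'a'
  Position 0: 'd'
Reversed: eifmfhknad

eifmfhknad


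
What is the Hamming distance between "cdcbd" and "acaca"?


Comparing "cdcbd" and "acaca" position by position:
  Position 0: 'c' vs 'a' => differ
  Position 1: 'd' vs 'c' => differ
  Position 2: 'c' vs 'a' => differ
  Position 3: 'b' vs 'c' => differ
  Position 4: 'd' vs 'a' => differ
Total differences (Hamming distance): 5

5


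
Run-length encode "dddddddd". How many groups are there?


Input: dddddddd
Scanning for consecutive runs:
  Group 1: 'd' x 8 (positions 0-7)
Total groups: 1

1


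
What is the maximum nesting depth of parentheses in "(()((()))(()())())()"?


Input: "(()((()))(()())())()"
Tracking depth:
  Position 0 '(': depth becomes 1
  Position 1 '(': depth becomes 2
  Position 2 ')': depth becomes 1
  Position 3 '(': depth becomes 2
  Position 4 '(': depth becomes 3
  Position 5 '(': depth becomes 4
  Position 6 ')': depth becomes 3
  Position 7 ')': depth becomes 2
  Position 8 ')': depth becomes 1
  Position 9 '(': depth becomes 2
  Position 10 '(': depth becomes 3
  Position 11 ')': depth becomes 2
  Position 12 '(': depth becomes 3
  Position 13 ')': depth becomes 2
  Position 14 ')': depth becomes 1
  Position 15 '(': depth becomes 2
  Position 16 ')': depth becomes 1
  Position 17 ')': depth becomes 0
  Position 18 '(': depth becomes 1
  Position 19 ')': depth becomes 0
Maximum depth reached: 4

4


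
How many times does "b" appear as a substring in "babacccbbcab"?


Searching for "b" in "babacccbbcab"
Scanning each position:
  Position 0: "b" => MATCH
  Position 1: "a" => no
  Position 2: "b" => MATCH
  Position 3: "a" => no
  Position 4: "c" => no
  Position 5: "c" => no
  Position 6: "c" => no
  Position 7: "b" => MATCH
  Position 8: "b" => MATCH
  Position 9: "c" => no
  Position 10: "a" => no
  Position 11: "b" => MATCH
Total occurrences: 5

5


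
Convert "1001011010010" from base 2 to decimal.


Input: "1001011010010" in base 2
Positional expansion:
  Digit '1' (value 1) x 2^12 = 4096
  Digit '0' (value 0) x 2^11 = 0
  Digit '0' (value 0) x 2^10 = 0
  Digit '1' (value 1) x 2^9 = 512
  Digit '0' (value 0) x 2^8 = 0
  Digit '1' (value 1) x 2^7 = 128
  Digit '1' (value 1) x 2^6 = 64
  Digit '0' (value 0) x 2^5 = 0
  Digit '1' (value 1) x 2^4 = 16
  Digit '0' (value 0) x 2^3 = 0
  Digit '0' (value 0) x 2^2 = 0
  Digit '1' (value 1) x 2^1 = 2
  Digit '0' (value 0) x 2^0 = 0
Sum = 4818

4818


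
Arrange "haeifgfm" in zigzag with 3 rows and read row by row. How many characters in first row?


Zigzag "haeifgfm" into 3 rows:
Placing characters:
  'h' => row 0
  'a' => row 1
  'e' => row 2
  'i' => row 1
  'f' => row 0
  'g' => row 1
  'f' => row 2
  'm' => row 1
Rows:
  Row 0: "hf"
  Row 1: "aigm"
  Row 2: "ef"
First row length: 2

2


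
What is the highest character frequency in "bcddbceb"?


Input: bcddbceb
Character counts:
  'b': 3
  'c': 2
  'd': 2
  'e': 1
Maximum frequency: 3

3


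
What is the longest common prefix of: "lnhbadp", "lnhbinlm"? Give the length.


Words: lnhbadp, lnhbinlm
  Position 0: all 'l' => match
  Position 1: all 'n' => match
  Position 2: all 'h' => match
  Position 3: all 'b' => match
  Position 4: ('a', 'i') => mismatch, stop
LCP = "lnhb" (length 4)

4


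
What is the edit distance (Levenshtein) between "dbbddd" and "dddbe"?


Computing edit distance: "dbbddd" -> "dddbe"
DP table:
           d    d    d    b    e
      0    1    2    3    4    5
  d   1    0    1    2    3    4
  b   2    1    1    2    2    3
  b   3    2    2    2    2    3
  d   4    3    2    2    3    3
  d   5    4    3    2    3    4
  d   6    5    4    3    3    4
Edit distance = dp[6][5] = 4

4


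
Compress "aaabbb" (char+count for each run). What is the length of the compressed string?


Input: aaabbb
Runs:
  'a' x 3 => "a3"
  'b' x 3 => "b3"
Compressed: "a3b3"
Compressed length: 4

4


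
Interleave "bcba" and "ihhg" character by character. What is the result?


Interleaving "bcba" and "ihhg":
  Position 0: 'b' from first, 'i' from second => "bi"
  Position 1: 'c' from first, 'h' from second => "ch"
  Position 2: 'b' from first, 'h' from second => "bh"
  Position 3: 'a' from first, 'g' from second => "ag"
Result: bichbhag

bichbhag


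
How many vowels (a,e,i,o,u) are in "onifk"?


Input: onifk
Checking each character:
  'o' at position 0: vowel (running total: 1)
  'n' at position 1: consonant
  'i' at position 2: vowel (running total: 2)
  'f' at position 3: consonant
  'k' at position 4: consonant
Total vowels: 2

2


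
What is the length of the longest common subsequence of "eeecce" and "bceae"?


LCS of "eeecce" and "bceae"
DP table:
           b    c    e    a    e
      0    0    0    0    0    0
  e   0    0    0    1    1    1
  e   0    0    0    1    1    2
  e   0    0    0    1    1    2
  c   0    0    1    1    1    2
  c   0    0    1    1    1    2
  e   0    0    1    2    2    2
LCS length = dp[6][5] = 2

2


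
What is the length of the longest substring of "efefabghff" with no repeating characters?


Input: "efefabghff"
Sliding window (track last position of each char):
  Position 0 ('e'): window [0,0] length 1 -- new best
  Position 1 ('f'): window [0,1] length 2 -- new best
  Position 2 ('e'): repeat (last at 0), move window start to 1
  Position 2 ('e'): window [1,2] length 2
  Position 3 ('f'): repeat (last at 1), move window start to 2
  Position 3 ('f'): window [2,3] length 2
  Position 4 ('a'): window [2,4] length 3 -- new best
  Position 5 ('b'): window [2,5] length 4 -- new best
  Position 6 ('g'): window [2,6] length 5 -- new best
  Position 7 ('h'): window [2,7] length 6 -- new best
  Position 8 ('f'): repeat (last at 3), move window start to 4
  Position 8 ('f'): window [4,8] length 5
  Position 9 ('f'): repeat (last at 8), move window start to 9
  Position 9 ('f'): window [9,9] length 1
Longest substring with no repeats: "efabgh" with length 6

6


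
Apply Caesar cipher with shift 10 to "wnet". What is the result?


Caesar cipher: shift "wnet" by 10
  'w' (pos 22) + 10 = pos 6 = 'g'
  'n' (pos 13) + 10 = pos 23 = 'x'
  'e' (pos 4) + 10 = pos 14 = 'o'
  't' (pos 19) + 10 = pos 3 = 'd'
Result: gxod

gxod


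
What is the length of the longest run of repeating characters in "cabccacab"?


Input: "cabccacab"
Scanning for longest run:
  Position 1 ('a'): new char, reset run to 1
  Position 2 ('b'): new char, reset run to 1
  Position 3 ('c'): new char, reset run to 1
  Position 4 ('c'): continues run of 'c', length=2
  Position 5 ('a'): new char, reset run to 1
  Position 6 ('c'): new char, reset run to 1
  Position 7 ('a'): new char, reset run to 1
  Position 8 ('b'): new char, reset run to 1
Longest run: 'c' with length 2

2


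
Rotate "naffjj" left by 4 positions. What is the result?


Input: "naffjj", rotate left by 4
First 4 characters: "naff"
Remaining characters: "jj"
Concatenate remaining + first: "jj" + "naff" = "jjnaff"

jjnaff


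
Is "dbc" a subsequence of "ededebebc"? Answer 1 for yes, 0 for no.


Check if "dbc" is a subsequence of "ededebebc"
Greedy scan:
  Position 0 ('e'): no match needed
  Position 1 ('d'): matches sub[0] = 'd'
  Position 2 ('e'): no match needed
  Position 3 ('d'): no match needed
  Position 4 ('e'): no match needed
  Position 5 ('b'): matches sub[1] = 'b'
  Position 6 ('e'): no match needed
  Position 7 ('b'): no match needed
  Position 8 ('c'): matches sub[2] = 'c'
All 3 characters matched => is a subsequence

1


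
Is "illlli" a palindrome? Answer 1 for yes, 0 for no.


Input: illlli
Reversed: illlli
  Compare pos 0 ('i') with pos 5 ('i'): match
  Compare pos 1 ('l') with pos 4 ('l'): match
  Compare pos 2 ('l') with pos 3 ('l'): match
Result: palindrome

1


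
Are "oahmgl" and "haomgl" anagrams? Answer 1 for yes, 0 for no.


Strings: "oahmgl", "haomgl"
Sorted first:  aghlmo
Sorted second: aghlmo
Sorted forms match => anagrams

1


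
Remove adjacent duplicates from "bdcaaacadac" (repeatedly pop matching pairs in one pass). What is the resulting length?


Input: bdcaaacadac
Stack-based adjacent duplicate removal:
  Read 'b': push. Stack: b
  Read 'd': push. Stack: bd
  Read 'c': push. Stack: bdc
  Read 'a': push. Stack: bdca
  Read 'a': matches stack top 'a' => pop. Stack: bdc
  Read 'a': push. Stack: bdca
  Read 'c': push. Stack: bdcac
  Read 'a': push. Stack: bdcaca
  Read 'd': push. Stack: bdcacad
  Read 'a': push. Stack: bdcacada
  Read 'c': push. Stack: bdcacadac
Final stack: "bdcacadac" (length 9)

9


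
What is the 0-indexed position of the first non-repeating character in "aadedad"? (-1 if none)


Input: aadedad
Character frequencies:
  'a': 3
  'd': 3
  'e': 1
Scanning left to right for freq == 1:
  Position 0 ('a'): freq=3, skip
  Position 1 ('a'): freq=3, skip
  Position 2 ('d'): freq=3, skip
  Position 3 ('e'): unique! => answer = 3

3


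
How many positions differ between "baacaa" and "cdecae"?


Comparing "baacaa" and "cdecae" position by position:
  Position 0: 'b' vs 'c' => DIFFER
  Position 1: 'a' vs 'd' => DIFFER
  Position 2: 'a' vs 'e' => DIFFER
  Position 3: 'c' vs 'c' => same
  Position 4: 'a' vs 'a' => same
  Position 5: 'a' vs 'e' => DIFFER
Positions that differ: 4

4


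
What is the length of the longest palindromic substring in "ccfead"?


Input: "ccfead"
Checking substrings for palindromes:
  [0:2] "cc" (len 2) => palindrome
Longest palindromic substring: "cc" with length 2

2


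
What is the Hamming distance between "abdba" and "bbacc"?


Comparing "abdba" and "bbacc" position by position:
  Position 0: 'a' vs 'b' => differ
  Position 1: 'b' vs 'b' => same
  Position 2: 'd' vs 'a' => differ
  Position 3: 'b' vs 'c' => differ
  Position 4: 'a' vs 'c' => differ
Total differences (Hamming distance): 4

4


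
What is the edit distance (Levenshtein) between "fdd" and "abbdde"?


Computing edit distance: "fdd" -> "abbdde"
DP table:
           a    b    b    d    d    e
      0    1    2    3    4    5    6
  f   1    1    2    3    4    5    6
  d   2    2    2    3    3    4    5
  d   3    3    3    3    3    3    4
Edit distance = dp[3][6] = 4

4


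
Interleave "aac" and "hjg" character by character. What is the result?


Interleaving "aac" and "hjg":
  Position 0: 'a' from first, 'h' from second => "ah"
  Position 1: 'a' from first, 'j' from second => "aj"
  Position 2: 'c' from first, 'g' from second => "cg"
Result: ahajcg

ahajcg


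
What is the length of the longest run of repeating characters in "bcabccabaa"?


Input: "bcabccabaa"
Scanning for longest run:
  Position 1 ('c'): new char, reset run to 1
  Position 2 ('a'): new char, reset run to 1
  Position 3 ('b'): new char, reset run to 1
  Position 4 ('c'): new char, reset run to 1
  Position 5 ('c'): continues run of 'c', length=2
  Position 6 ('a'): new char, reset run to 1
  Position 7 ('b'): new char, reset run to 1
  Position 8 ('a'): new char, reset run to 1
  Position 9 ('a'): continues run of 'a', length=2
Longest run: 'c' with length 2

2


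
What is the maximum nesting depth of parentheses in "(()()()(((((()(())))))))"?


Input: "(()()()(((((()(())))))))"
Tracking depth:
  Position 0 '(': depth becomes 1
  Position 1 '(': depth becomes 2
  Position 2 ')': depth becomes 1
  Position 3 '(': depth becomes 2
  Position 4 ')': depth becomes 1
  Position 5 '(': depth becomes 2
  Position 6 ')': depth becomes 1
  Position 7 '(': depth becomes 2
  Position 8 '(': depth becomes 3
  Position 9 '(': depth becomes 4
  Position 10 '(': depth becomes 5
  Position 11 '(': depth becomes 6
  Position 12 '(': depth becomes 7
  Position 13 ')': depth becomes 6
  Position 14 '(': depth becomes 7
  Position 15 '(': depth becomes 8
  Position 16 ')': depth becomes 7
  Position 17 ')': depth becomes 6
  Position 18 ')': depth becomes 5
  Position 19 ')': depth becomes 4
  Position 20 ')': depth becomes 3
  Position 21 ')': depth becomes 2
  Position 22 ')': depth becomes 1
  Position 23 ')': depth becomes 0
Maximum depth reached: 8

8


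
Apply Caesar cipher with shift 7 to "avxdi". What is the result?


Caesar cipher: shift "avxdi" by 7
  'a' (pos 0) + 7 = pos 7 = 'h'
  'v' (pos 21) + 7 = pos 2 = 'c'
  'x' (pos 23) + 7 = pos 4 = 'e'
  'd' (pos 3) + 7 = pos 10 = 'k'
  'i' (pos 8) + 7 = pos 15 = 'p'
Result: hcekp

hcekp


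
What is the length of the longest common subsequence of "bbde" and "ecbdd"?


LCS of "bbde" and "ecbdd"
DP table:
           e    c    b    d    d
      0    0    0    0    0    0
  b   0    0    0    1    1    1
  b   0    0    0    1    1    1
  d   0    0    0    1    2    2
  e   0    1    1    1    2    2
LCS length = dp[4][5] = 2

2


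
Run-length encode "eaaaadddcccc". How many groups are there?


Input: eaaaadddcccc
Scanning for consecutive runs:
  Group 1: 'e' x 1 (positions 0-0)
  Group 2: 'a' x 4 (positions 1-4)
  Group 3: 'd' x 3 (positions 5-7)
  Group 4: 'c' x 4 (positions 8-11)
Total groups: 4

4


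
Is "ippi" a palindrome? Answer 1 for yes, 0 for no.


Input: ippi
Reversed: ippi
  Compare pos 0 ('i') with pos 3 ('i'): match
  Compare pos 1 ('p') with pos 2 ('p'): match
Result: palindrome

1


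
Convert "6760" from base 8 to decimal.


Input: "6760" in base 8
Positional expansion:
  Digit '6' (value 6) x 8^3 = 3072
  Digit '7' (value 7) x 8^2 = 448
  Digit '6' (value 6) x 8^1 = 48
  Digit '0' (value 0) x 8^0 = 0
Sum = 3568

3568


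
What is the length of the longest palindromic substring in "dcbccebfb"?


Input: "dcbccebfb"
Checking substrings for palindromes:
  [1:4] "cbc" (len 3) => palindrome
  [6:9] "bfb" (len 3) => palindrome
  [3:5] "cc" (len 2) => palindrome
Longest palindromic substring: "cbc" with length 3

3


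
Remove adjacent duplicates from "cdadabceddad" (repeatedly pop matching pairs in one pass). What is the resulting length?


Input: cdadabceddad
Stack-based adjacent duplicate removal:
  Read 'c': push. Stack: c
  Read 'd': push. Stack: cd
  Read 'a': push. Stack: cda
  Read 'd': push. Stack: cdad
  Read 'a': push. Stack: cdada
  Read 'b': push. Stack: cdadab
  Read 'c': push. Stack: cdadabc
  Read 'e': push. Stack: cdadabce
  Read 'd': push. Stack: cdadabced
  Read 'd': matches stack top 'd' => pop. Stack: cdadabce
  Read 'a': push. Stack: cdadabcea
  Read 'd': push. Stack: cdadabcead
Final stack: "cdadabcead" (length 10)

10


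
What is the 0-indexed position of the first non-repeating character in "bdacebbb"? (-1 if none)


Input: bdacebbb
Character frequencies:
  'a': 1
  'b': 4
  'c': 1
  'd': 1
  'e': 1
Scanning left to right for freq == 1:
  Position 0 ('b'): freq=4, skip
  Position 1 ('d'): unique! => answer = 1

1


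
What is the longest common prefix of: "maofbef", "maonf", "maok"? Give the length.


Words: maofbef, maonf, maok
  Position 0: all 'm' => match
  Position 1: all 'a' => match
  Position 2: all 'o' => match
  Position 3: ('f', 'n', 'k') => mismatch, stop
LCP = "mao" (length 3)

3


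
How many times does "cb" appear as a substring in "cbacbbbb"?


Searching for "cb" in "cbacbbbb"
Scanning each position:
  Position 0: "cb" => MATCH
  Position 1: "ba" => no
  Position 2: "ac" => no
  Position 3: "cb" => MATCH
  Position 4: "bb" => no
  Position 5: "bb" => no
  Position 6: "bb" => no
Total occurrences: 2

2


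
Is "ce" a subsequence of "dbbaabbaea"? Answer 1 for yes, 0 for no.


Check if "ce" is a subsequence of "dbbaabbaea"
Greedy scan:
  Position 0 ('d'): no match needed
  Position 1 ('b'): no match needed
  Position 2 ('b'): no match needed
  Position 3 ('a'): no match needed
  Position 4 ('a'): no match needed
  Position 5 ('b'): no match needed
  Position 6 ('b'): no match needed
  Position 7 ('a'): no match needed
  Position 8 ('e'): no match needed
  Position 9 ('a'): no match needed
Only matched 0/2 characters => not a subsequence

0


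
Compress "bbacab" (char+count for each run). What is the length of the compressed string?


Input: bbacab
Runs:
  'b' x 2 => "b2"
  'a' x 1 => "a1"
  'c' x 1 => "c1"
  'a' x 1 => "a1"
  'b' x 1 => "b1"
Compressed: "b2a1c1a1b1"
Compressed length: 10

10


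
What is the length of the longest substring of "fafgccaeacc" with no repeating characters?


Input: "fafgccaeacc"
Sliding window (track last position of each char):
  Position 0 ('f'): window [0,0] length 1 -- new best
  Position 1 ('a'): window [0,1] length 2 -- new best
  Position 2 ('f'): repeat (last at 0), move window start to 1
  Position 2 ('f'): window [1,2] length 2
  Position 3 ('g'): window [1,3] length 3 -- new best
  Position 4 ('c'): window [1,4] length 4 -- new best
  Position 5 ('c'): repeat (last at 4), move window start to 5
  Position 5 ('c'): window [5,5] length 1
  Position 6 ('a'): window [5,6] length 2
  Position 7 ('e'): window [5,7] length 3
  Position 8 ('a'): repeat (last at 6), move window start to 7
  Position 8 ('a'): window [7,8] length 2
  Position 9 ('c'): window [7,9] length 3
  Position 10 ('c'): repeat (last at 9), move window start to 10
  Position 10 ('c'): window [10,10] length 1
Longest substring with no repeats: "afgc" with length 4

4


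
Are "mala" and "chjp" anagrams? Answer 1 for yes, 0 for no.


Strings: "mala", "chjp"
Sorted first:  aalm
Sorted second: chjp
Differ at position 0: 'a' vs 'c' => not anagrams

0


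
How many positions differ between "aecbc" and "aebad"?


Comparing "aecbc" and "aebad" position by position:
  Position 0: 'a' vs 'a' => same
  Position 1: 'e' vs 'e' => same
  Position 2: 'c' vs 'b' => DIFFER
  Position 3: 'b' vs 'a' => DIFFER
  Position 4: 'c' vs 'd' => DIFFER
Positions that differ: 3

3


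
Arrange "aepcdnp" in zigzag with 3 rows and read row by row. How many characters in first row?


Zigzag "aepcdnp" into 3 rows:
Placing characters:
  'a' => row 0
  'e' => row 1
  'p' => row 2
  'c' => row 1
  'd' => row 0
  'n' => row 1
  'p' => row 2
Rows:
  Row 0: "ad"
  Row 1: "ecn"
  Row 2: "pp"
First row length: 2

2


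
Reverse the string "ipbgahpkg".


Input: ipbgahpkg
Reading characters right to left:
  Position 8: 'g'
  Position 7: 'k'
  Position 6: 'p'
  Position 5: 'h'
  Position 4: 'a'
  Position 3: 'g'
  Position 2: 'b'
  Position 1: 'p'
  Position 0: 'i'
Reversed: gkphagbpi

gkphagbpi


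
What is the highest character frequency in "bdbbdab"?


Input: bdbbdab
Character counts:
  'a': 1
  'b': 4
  'd': 2
Maximum frequency: 4

4


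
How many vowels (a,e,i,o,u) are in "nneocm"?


Input: nneocm
Checking each character:
  'n' at position 0: consonant
  'n' at position 1: consonant
  'e' at position 2: vowel (running total: 1)
  'o' at position 3: vowel (running total: 2)
  'c' at position 4: consonant
  'm' at position 5: consonant
Total vowels: 2

2


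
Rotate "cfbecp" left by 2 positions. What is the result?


Input: "cfbecp", rotate left by 2
First 2 characters: "cf"
Remaining characters: "becp"
Concatenate remaining + first: "becp" + "cf" = "becpcf"

becpcf


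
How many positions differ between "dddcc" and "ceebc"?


Comparing "dddcc" and "ceebc" position by position:
  Position 0: 'd' vs 'c' => DIFFER
  Position 1: 'd' vs 'e' => DIFFER
  Position 2: 'd' vs 'e' => DIFFER
  Position 3: 'c' vs 'b' => DIFFER
  Position 4: 'c' vs 'c' => same
Positions that differ: 4

4


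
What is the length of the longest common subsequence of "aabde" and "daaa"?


LCS of "aabde" and "daaa"
DP table:
           d    a    a    a
      0    0    0    0    0
  a   0    0    1    1    1
  a   0    0    1    2    2
  b   0    0    1    2    2
  d   0    1    1    2    2
  e   0    1    1    2    2
LCS length = dp[5][4] = 2

2


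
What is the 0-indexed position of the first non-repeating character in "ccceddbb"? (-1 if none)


Input: ccceddbb
Character frequencies:
  'b': 2
  'c': 3
  'd': 2
  'e': 1
Scanning left to right for freq == 1:
  Position 0 ('c'): freq=3, skip
  Position 1 ('c'): freq=3, skip
  Position 2 ('c'): freq=3, skip
  Position 3 ('e'): unique! => answer = 3

3


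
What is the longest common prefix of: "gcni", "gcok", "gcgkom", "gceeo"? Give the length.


Words: gcni, gcok, gcgkom, gceeo
  Position 0: all 'g' => match
  Position 1: all 'c' => match
  Position 2: ('n', 'o', 'g', 'e') => mismatch, stop
LCP = "gc" (length 2)

2
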